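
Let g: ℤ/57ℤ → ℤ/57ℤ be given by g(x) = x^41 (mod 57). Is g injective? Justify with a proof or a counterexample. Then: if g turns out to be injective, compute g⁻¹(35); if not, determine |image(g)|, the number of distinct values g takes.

47

Computing x^41 mod 57 for each x (by repeated squaring, reducing mod 57 at every step), the values g(0), g(1), …, g(56) are: 0, 1, 32, 15, 55, 47, 24, 49, 50, 54, 22, 26, 27, 52, 29, 21, 4, 44, 18, 19, 20, 51, 34, 17, 9, 43, 11, 12, 16, 41, 45, 46, 14, 48, 40, 23, 6, 37, 38, 39, 13, 53, 36, 28, 5, 30, 31, 35, 3, 7, 8, 33, 10, 2, 42, 25, 56.
Every element of ℤ/57ℤ appears exactly once in this list, so g is a bijection, and in particular injective.
Since g is injective, we read off the preimage of 35 from the same table: g(47) = 35, so g⁻¹(35) = 47.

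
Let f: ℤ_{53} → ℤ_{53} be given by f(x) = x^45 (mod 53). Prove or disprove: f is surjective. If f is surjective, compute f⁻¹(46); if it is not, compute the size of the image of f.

Since 53 is prime, the nonzero elements of ℤ_{53} form a cyclic group of order 52.
As gcd(45, 52) = 1, raising to the 45th power is a bijection on this group: if u^45 ≡ v^45 then (uv^{−1})^45 = 1, and the only element of order dividing gcd(45, 52) = 1 is 1, so u = v.
With f(0) = 0 this makes f injective on all of ℤ_{53}, hence bijective (finite equal-size domain and codomain). In particular f is surjective.
Since f is surjective, we find the preimage of 46. The inverse of x ↦ x^45 on (ℤ_{53})^× is x ↦ x^37, because 45·37 = 1665 = 32·52 + 1 ≡ 1 (mod 52) and x^{52} = 1 for x ≠ 0 (Fermat). So f⁻¹(46) = 46^37 mod 53.
Repeated squaring mod 53: 46^1 ≡ 46, 46^2 ≡ 46² = 2116 ≡ 49, 46^4 ≡ 49² = 2401 ≡ 16, 46^8 ≡ 16² = 256 ≡ 44, 46^16 ≡ 44² = 1936 ≡ 28, 46^32 ≡ 28² = 784 ≡ 42. Since 37 = 32 + 4 + 1, 46^37 ≡ 42·16·46: 42·16 = 672 ≡ 36, then 36·46 = 1656 ≡ 13. So 46^37 ≡ 13 (mod 53).
Hence f⁻¹(46) = 13.

13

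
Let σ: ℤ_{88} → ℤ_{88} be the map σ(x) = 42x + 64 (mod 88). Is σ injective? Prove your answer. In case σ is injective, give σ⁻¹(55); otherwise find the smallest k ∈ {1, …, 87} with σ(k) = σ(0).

We have gcd(42, 88) = 2 > 1. Taking u = 0 and v = 44: σ(0) = 64 and σ(44) = 42·44 + 64 = 1912 ≡ 64 (mod 88).
So σ(0) = σ(44) while 0 ≠ 44, therefore σ is not injective.
Since σ is not injective, we find the least positive k with σ(k) = σ(0): this means 42k ≡ 0 (mod 88), i.e. 88 ∣ 42k. Since gcd(42, 88) = 2, dividing through by 2 this holds exactly when 44 ∣ 21k, and as gcd(21, 44) = 1, exactly when 44 ∣ k.
The smallest positive such k is 44.

44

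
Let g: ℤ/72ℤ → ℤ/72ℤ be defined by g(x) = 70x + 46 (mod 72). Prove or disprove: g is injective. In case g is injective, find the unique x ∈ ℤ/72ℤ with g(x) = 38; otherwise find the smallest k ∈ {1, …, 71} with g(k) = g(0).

By definition, g is injective if g(u) = g(v) implies u = v.
We have gcd(70, 72) = 2 > 1. Taking u = 0 and v = 36: g(0) = 46 and g(36) = 70·36 + 46 = 2566 ≡ 46 (mod 72).
So g(0) = g(36) while 0 ≠ 36, hence g is not injective.
Since g is not injective, we find the least positive k with g(k) = g(0): this means 70k ≡ 0 (mod 72), i.e. 72 ∣ 70k. Since gcd(70, 72) = 2, dividing through by 2 this holds exactly when 36 ∣ 35k, and as gcd(35, 36) = 1, exactly when 36 ∣ k.
The smallest positive such k is 36.

36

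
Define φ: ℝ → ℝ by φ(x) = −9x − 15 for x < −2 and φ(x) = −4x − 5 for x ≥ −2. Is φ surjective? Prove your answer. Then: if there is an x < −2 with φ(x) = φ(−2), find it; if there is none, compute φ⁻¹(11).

Both pieces are strictly decreasing (slopes −9 and −4), so each is injective on its own interval.
The left piece maps (−∞, −2) onto (3, ∞); the right piece maps [−2, ∞) onto (−∞, 3].
These images together cover ℝ, so φ is surjective.
Because the two images are disjoint, no x < −2 has φ(x) = φ(−2), so we compute φ⁻¹(11): 11 lies in (3, ∞), so solve −9x − 15 = 11: x = (11 + 15)/(−9) = −26/9.

-26/9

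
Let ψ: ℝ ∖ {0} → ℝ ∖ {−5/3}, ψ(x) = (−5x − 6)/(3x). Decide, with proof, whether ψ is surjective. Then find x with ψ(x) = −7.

3/8

For any y ≠ −5/3, solving y(3x) = −5x − 6 for x gives a well-defined x ≠ 0. So ψ is surjective.
Solving ψ(x) = −7: cross-multiplying gives −5x − 6 = −7(3x), which rearranges to 16x = 6, so x = 3/8.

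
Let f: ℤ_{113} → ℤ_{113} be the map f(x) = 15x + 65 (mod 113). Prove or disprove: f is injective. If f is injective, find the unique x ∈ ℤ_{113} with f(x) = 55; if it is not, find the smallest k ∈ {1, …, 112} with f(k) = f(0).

37

If f(u) = f(v), then 15u ≡ 15v (mod 113). Because gcd(15, 113) = 1, we may cancel 15 to get u ≡ v (mod 113).
Therefore f is injective.
We now compute 15⁻¹ mod 113 explicitly. Euclid's algorithm: 113 = 7·15 + 8, 15 = 1·8 + 7, 8 = 1·7 + 1; back-substituting gives 1 = 98·15 − 13·113, so 15⁻¹ ≡ 98 (mod 113).
Since f is injective, we find f⁻¹(55): we need 15x ≡ 55 − 65 ≡ 103 (mod 113). Using 15⁻¹ = 98: x ≡ 98·103 = 10094 = 89·113 + 37, so x = 37.
Check: f(37) = 15·37 + 65 = 620 = 5·113 + 55 ≡ 55 (mod 113).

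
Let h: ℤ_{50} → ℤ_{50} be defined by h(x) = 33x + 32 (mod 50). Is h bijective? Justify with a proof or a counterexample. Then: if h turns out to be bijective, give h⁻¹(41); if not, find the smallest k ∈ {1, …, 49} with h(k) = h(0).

23

By definition, injectivity means: for all x_1, x_2 in the domain, h(x_1) = h(x_2) implies x_1 = x_2.
If h(x_1) = h(x_2), then 33x_1 ≡ 33x_2 (mod 50). Because gcd(33, 50) = 1, we may cancel 33 to get x_1 ≡ x_2 (mod 50).
We now compute 33⁻¹ mod 50 explicitly. Euclid's algorithm: 50 = 1·33 + 17, 33 = 1·17 + 16, 17 = 1·16 + 1; back-substituting gives 1 = 47·33 − 31·50, so 33⁻¹ ≡ 47 (mod 50).
Then y ↦ 47(y − 32) is a two-sided inverse to h, so every y ∈ ℤ_{50} has a preimage.
Therefore h is bijective.
Since h is bijective, we compute h⁻¹(41): solve 33x + 32 ≡ 41 (mod 50), i.e. 33x ≡ 9 (mod 50).
Multiplying by 33⁻¹ = 47 gives x ≡ 47·9 = 423 = 8·50 + 23 ≡ 23 (mod 50).
Check: h(23) = 33·23 + 32 = 791 = 15·50 + 41 ≡ 41 (mod 50).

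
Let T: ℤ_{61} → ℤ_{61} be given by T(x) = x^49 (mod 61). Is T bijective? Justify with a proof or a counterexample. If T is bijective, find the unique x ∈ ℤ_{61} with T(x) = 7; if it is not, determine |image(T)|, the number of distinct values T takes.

Since 61 is prime, the nonzero elements of ℤ_{61} form a cyclic group of order 60.
As gcd(49, 60) = 1, raising to the 49th power is a bijection on this group: if u^49 ≡ v^49 then (uv^{−1})^49 = 1, and the only element of order dividing gcd(49, 60) = 1 is 1, so u = v.
With T(0) = 0 this makes T injective on all of ℤ_{61}, hence bijective (finite equal-size domain and codomain). In particular T is bijective.
Since T is bijective, we find the preimage of 7. The inverse of x ↦ x^49 on (ℤ_{61})^× is x ↦ x^49, because 49·49 = 2401 = 40·60 + 1 ≡ 1 (mod 60) and x^{60} = 1 for x ≠ 0 (Fermat). So T⁻¹(7) = 7^49 mod 61.
Repeated squaring mod 61: 7^1 ≡ 7, 7^2 ≡ 7² = 49, 7^4 ≡ 49² = 2401 ≡ 22, 7^8 ≡ 22² = 484 ≡ 57, 7^16 ≡ 57² = 3249 ≡ 16, 7^32 ≡ 16² = 256 ≡ 12. Since 49 = 32 + 16 + 1, 7^49 ≡ 12·16·7: 12·16 = 192 ≡ 9, then 9·7 = 63 ≡ 2. So 7^49 ≡ 2 (mod 61).
Hence T⁻¹(7) = 2.

2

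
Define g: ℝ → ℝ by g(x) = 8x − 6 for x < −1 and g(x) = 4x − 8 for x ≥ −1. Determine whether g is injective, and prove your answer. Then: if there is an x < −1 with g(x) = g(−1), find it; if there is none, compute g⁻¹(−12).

Both pieces are strictly increasing (slopes 8 and 4), so each is injective on its own interval.
The left piece maps (−∞, −1) onto (−∞, −14); the right piece maps [−1, ∞) onto [−12, ∞).
These images are disjoint, so no value is attained by both pieces. Thus g is injective.
Because the two images are disjoint, no x < −1 has g(x) = g(−1), so we compute g⁻¹(−12): −12 lies in [−12, ∞), so solve 4x − 8 = −12: x = (−12 + 8)/4 = −1.

-1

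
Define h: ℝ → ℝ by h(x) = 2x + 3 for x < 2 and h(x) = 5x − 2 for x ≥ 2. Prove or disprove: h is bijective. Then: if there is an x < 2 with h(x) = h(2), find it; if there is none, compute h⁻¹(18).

4

Both pieces are strictly increasing (slopes 2 and 5), so each is injective on its own interval.
The left piece maps (−∞, 2) onto (−∞, 7); the right piece maps [2, ∞) onto [8, ∞).
The images leave a gap (7 has no preimage), so h is not surjective, hence not bijective.
Because the two images are disjoint, no x < 2 has h(x) = h(2), so we compute h⁻¹(18): 18 lies in [8, ∞), so solve 5x − 2 = 18: x = (18 + 2)/5 = 4.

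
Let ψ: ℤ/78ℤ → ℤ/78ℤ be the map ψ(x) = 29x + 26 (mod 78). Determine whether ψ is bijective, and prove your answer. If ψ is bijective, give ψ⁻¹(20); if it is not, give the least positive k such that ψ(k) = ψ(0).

24

If ψ(s) = ψ(t), then 29s ≡ 29t (mod 78). Because gcd(29, 78) = 1, we may cancel 29 to get s ≡ t (mod 78).
We now compute 29⁻¹ mod 78 explicitly. Euclid's algorithm: 78 = 2·29 + 20, 29 = 1·20 + 9, 20 = 2·9 + 2, 9 = 4·2 + 1; back-substituting gives 1 = 35·29 − 13·78, so 29⁻¹ ≡ 35 (mod 78).
Then y ↦ 35(y − 26) is a two-sided inverse to ψ, so every y ∈ ℤ/78ℤ has a preimage.
Therefore ψ is bijective.
Since ψ is bijective, we compute ψ⁻¹(20): solve 29x + 26 ≡ 20 (mod 78), i.e. 29x ≡ 72 (mod 78).
Multiplying by 29⁻¹ = 35 gives x ≡ 35·72 = 2520 = 32·78 + 24 ≡ 24 (mod 78).
Check: ψ(24) = 29·24 + 26 = 722 = 9·78 + 20 ≡ 20 (mod 78).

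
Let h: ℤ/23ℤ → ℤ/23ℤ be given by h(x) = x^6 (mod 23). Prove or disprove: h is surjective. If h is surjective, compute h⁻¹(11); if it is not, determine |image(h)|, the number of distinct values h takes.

h(11): Repeated squaring mod 23: 11^1 ≡ 11, 11^2 ≡ 11² = 121 ≡ 6, 11^4 ≡ 6² = 36 ≡ 13. Since 6 = 4 + 2, 11^6 ≡ 13·6: 13·6 = 78 ≡ 9. So 11^6 ≡ 9 (mod 23).
h(12): Repeated squaring mod 23: 12^1 ≡ 12, 12^2 ≡ 12² = 144 ≡ 6, 12^4 ≡ 6² = 36 ≡ 13. Since 6 = 4 + 2, 12^6 ≡ 13·6: 13·6 = 78 ≡ 9. So 12^6 ≡ 9 (mod 23).
So h(11) = h(12) = 9 while 11 ≠ 12, so h is not injective.
A non-injective map from the 23-element set ℤ/23ℤ to itself takes at most 22 distinct values, so it cannot be surjective. Therefore h is not surjective.
Since h is not surjective, we determine |image(h)|. Computing x^6 mod 23 for each x (by repeated squaring, reducing mod 23 at every step), the values h(0), h(1), …, h(22) are: 0, 1, 18, 16, 2, 8, 12, 4, 13, 3, 6, 9, 9, 6, 3, 13, 4, 12, 8, 2, 16, 18, 1.
The distinct values are {0, 1, 2, 3, 4, 6, 8, 9, 12, 13, 16, 18}; there are 12 of them.

12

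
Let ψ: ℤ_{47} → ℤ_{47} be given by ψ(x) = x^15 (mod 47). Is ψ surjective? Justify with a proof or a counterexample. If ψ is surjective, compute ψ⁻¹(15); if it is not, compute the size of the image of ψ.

Since 47 is prime, the nonzero elements of ℤ_{47} form a cyclic group of order 46.
As gcd(15, 46) = 1, raising to the 15th power is a bijection on this group: if a^15 ≡ b^15 then (ab^{−1})^15 = 1, and the only element of order dividing gcd(15, 46) = 1 is 1, so a = b.
With ψ(0) = 0 this makes ψ injective on all of ℤ_{47}, hence bijective (finite equal-size domain and codomain). In particular ψ is surjective.
Since ψ is surjective, we find the preimage of 15. The inverse of x ↦ x^15 on (ℤ_{47})^× is x ↦ x^43, because 15·43 = 645 = 14·46 + 1 ≡ 1 (mod 46) and x^{46} = 1 for x ≠ 0 (Fermat). So ψ⁻¹(15) = 15^43 mod 47.
Repeated squaring mod 47: 15^1 ≡ 15, 15^2 ≡ 15² = 225 ≡ 37, 15^4 ≡ 37² = 1369 ≡ 6, 15^8 ≡ 6² = 36, 15^16 ≡ 36² = 1296 ≡ 27, 15^32 ≡ 27² = 729 ≡ 24. Since 43 = 32 + 8 + 2 + 1, 15^43 ≡ 24·36·37·15: 24·36 = 864 ≡ 18, then 18·37 = 666 ≡ 8, then 8·15 = 120 ≡ 26. So 15^43 ≡ 26 (mod 47).
Hence ψ⁻¹(15) = 26.

26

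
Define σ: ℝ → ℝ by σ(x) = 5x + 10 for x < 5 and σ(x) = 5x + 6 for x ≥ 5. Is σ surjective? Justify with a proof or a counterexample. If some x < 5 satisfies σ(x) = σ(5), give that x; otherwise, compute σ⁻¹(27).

Both pieces are strictly increasing (slopes 5 and 5), so each is injective on its own interval.
The left piece maps (−∞, 5) onto (−∞, 35); the right piece maps [5, ∞) onto [31, ∞).
The union (−∞, 35) ∪ [31, ∞) covers ℝ, so σ is surjective.
For the follow-up: the images overlap, so an x < 5 with σ(x) = σ(5) exists. σ(5) = 31; solving 5x + 10 = 31 for x < 5 gives x = (31 − 10)/5 = 21/5.

21/5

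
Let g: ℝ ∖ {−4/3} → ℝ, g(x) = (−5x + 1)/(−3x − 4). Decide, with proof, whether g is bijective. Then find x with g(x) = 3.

If g(x) = 5/3, cross-multiplying gives −3(−5x + 1) = −5(−3x − 4), which simplifies to −3 = 20 — false.  So 5/3 has no preimage and g is not surjective.
Hence g is not bijective.
Solving g(x) = 3: cross-multiplying gives −5x + 1 = 3(−3x − 4), which rearranges to 4x = −13, so x = −13/4.

-13/4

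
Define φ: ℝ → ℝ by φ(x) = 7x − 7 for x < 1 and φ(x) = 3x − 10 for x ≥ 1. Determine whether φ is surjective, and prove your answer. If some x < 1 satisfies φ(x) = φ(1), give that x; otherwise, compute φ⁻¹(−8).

0

Both pieces are strictly increasing (slopes 7 and 3), so each is injective on its own interval.
The left piece maps (−∞, 1) onto (−∞, 0); the right piece maps [1, ∞) onto [−7, ∞).
The union (−∞, 0) ∪ [−7, ∞) covers ℝ, so φ is surjective.
For the follow-up: the images overlap, so an x < 1 with φ(x) = φ(1) exists. φ(1) = −7; solving 7x − 7 = −7 for x < 1 gives x = (−7 + 7)/7 = 0.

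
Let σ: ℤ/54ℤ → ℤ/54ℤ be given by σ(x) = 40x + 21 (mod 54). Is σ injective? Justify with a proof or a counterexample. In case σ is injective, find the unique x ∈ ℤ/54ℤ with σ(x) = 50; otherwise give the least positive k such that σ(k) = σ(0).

27

We have gcd(40, 54) = 2 > 1. Taking u = 0 and v = 27: σ(0) = 21 and σ(27) = 40·27 + 21 = 1101 ≡ 21 (mod 54).
So σ(0) = σ(27) while 0 ≠ 27, thus σ is not injective.
Since σ is not injective, we find the least positive k with σ(k) = σ(0): this means 40k ≡ 0 (mod 54), i.e. 54 ∣ 40k. Since gcd(40, 54) = 2, dividing through by 2 this holds exactly when 27 ∣ 20k, and as gcd(20, 27) = 1, exactly when 27 ∣ k.
The smallest positive such k is 27.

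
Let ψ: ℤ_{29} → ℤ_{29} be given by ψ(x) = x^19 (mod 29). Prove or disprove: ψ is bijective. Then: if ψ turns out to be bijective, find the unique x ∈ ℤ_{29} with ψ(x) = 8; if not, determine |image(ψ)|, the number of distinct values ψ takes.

Since 29 is prime, the nonzero elements of ℤ_{29} form a cyclic group of order 28.
As gcd(19, 28) = 1, raising to the 19th power is a bijection on this group: if s^19 ≡ t^19 then (st^{−1})^19 = 1, and the only element of order dividing gcd(19, 28) = 1 is 1, so s = t.
With ψ(0) = 0 this makes ψ injective on all of ℤ_{29}, hence bijective (finite equal-size domain and codomain). In particular ψ is bijective.
Since ψ is bijective, we find the preimage of 8. The inverse of x ↦ x^19 on (ℤ_{29})^× is x ↦ x^3, because 19·3 = 57 = 2·28 + 1 ≡ 1 (mod 28) and x^{28} = 1 for x ≠ 0 (Fermat). So ψ⁻¹(8) = 8^3 mod 29.
Repeated squaring mod 29: 8^1 ≡ 8, 8^2 ≡ 8² = 64 ≡ 6. Since 3 = 2 + 1, 8^3 ≡ 6·8: 6·8 = 48 ≡ 19. So 8^3 ≡ 19 (mod 29).
Hence ψ⁻¹(8) = 19.

19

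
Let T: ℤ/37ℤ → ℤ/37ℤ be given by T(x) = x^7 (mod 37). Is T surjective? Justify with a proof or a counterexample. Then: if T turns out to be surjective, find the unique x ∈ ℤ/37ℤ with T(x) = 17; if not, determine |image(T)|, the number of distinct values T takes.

2

Since 37 is prime, the nonzero elements of ℤ/37ℤ form a cyclic group of order 36.
As gcd(7, 36) = 1, raising to the 7th power is a bijection on this group: if a^7 ≡ b^7 then (ab^{−1})^7 = 1, and the only element of order dividing gcd(7, 36) = 1 is 1, so a = b.
With T(0) = 0 this makes T injective on all of ℤ/37ℤ, hence bijective (finite equal-size domain and codomain). In particular T is surjective.
Since T is surjective, we find the preimage of 17. The inverse of x ↦ x^7 on (ℤ/37ℤ)^× is x ↦ x^31, because 7·31 = 217 = 6·36 + 1 ≡ 1 (mod 36) and x^{36} = 1 for x ≠ 0 (Fermat). So T⁻¹(17) = 17^31 mod 37.
Repeated squaring mod 37: 17^1 ≡ 17, 17^2 ≡ 17² = 289 ≡ 30, 17^4 ≡ 30² = 900 ≡ 12, 17^8 ≡ 12² = 144 ≡ 33, 17^16 ≡ 33² = 1089 ≡ 16. Since 31 = 16 + 8 + 4 + 2 + 1, 17^31 ≡ 16·33·12·30·17: 16·33 = 528 ≡ 10, then 10·12 = 120 ≡ 9, then 9·30 = 270 ≡ 11, then 11·17 = 187 ≡ 2. So 17^31 ≡ 2 (mod 37).
Hence T⁻¹(17) = 2.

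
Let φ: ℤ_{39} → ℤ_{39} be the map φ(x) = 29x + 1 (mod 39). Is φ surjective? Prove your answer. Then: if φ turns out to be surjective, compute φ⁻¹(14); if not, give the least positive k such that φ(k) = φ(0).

Recall: surjectivity means every element of the codomain has a preimage under φ.
Since gcd(29, 39) = 1, 29 is invertible modulo 39. Euclid's algorithm: 39 = 1·29 + 10, 29 = 2·10 + 9, 10 = 1·9 + 1; back-substituting gives 1 = 35·29 − 26·39, so 29⁻¹ ≡ 35 (mod 39).
Then y ↦ 35(y − 1) is a two-sided inverse to φ, so every y ∈ ℤ_{39} has a preimage.
Hence φ is surjective.
Since φ is surjective, we find φ⁻¹(14): we need 29x ≡ 14 − 1 ≡ 13 (mod 39). Using 29⁻¹ = 35: x ≡ 35·13 = 455 = 11·39 + 26, so x = 26.
Check: φ(26) = 29·26 + 1 = 755 = 19·39 + 14 ≡ 14 (mod 39).

26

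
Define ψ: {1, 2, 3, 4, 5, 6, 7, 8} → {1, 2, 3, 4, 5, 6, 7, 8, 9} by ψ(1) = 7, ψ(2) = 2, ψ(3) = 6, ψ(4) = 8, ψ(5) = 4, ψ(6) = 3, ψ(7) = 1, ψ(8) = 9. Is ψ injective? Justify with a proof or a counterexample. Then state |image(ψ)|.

The values ψ(1), …, ψ(8) are 7, 2, 6, 8, 4, 3, 1, 9 — all distinct.
So ψ(x_1) = ψ(x_2) only when x_1 = x_2, and ψ is injective.
The image of ψ is {1, 2, 3, 4, 6, 7, 8, 9}, which has 8 elements.

8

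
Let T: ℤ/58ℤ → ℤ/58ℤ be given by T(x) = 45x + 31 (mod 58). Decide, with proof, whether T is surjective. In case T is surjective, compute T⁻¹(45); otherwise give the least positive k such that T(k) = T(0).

Since gcd(45, 58) = 1, 45 is invertible modulo 58. Euclid's algorithm: 58 = 1·45 + 13, 45 = 3·13 + 6, 13 = 2·6 + 1; back-substituting gives 1 = 49·45 − 38·58, so 45⁻¹ ≡ 49 (mod 58).
For any y ∈ ℤ/58ℤ, x = 49(y − 31) mod 58 satisfies T(x) = 45·49(y − 31) + 31 ≡ y (since 45·49 ≡ 1 mod 58). So every y has a preimage.
So T is surjective.
Since T is surjective, we compute T⁻¹(45): solve 45x + 31 ≡ 45 (mod 58), i.e. 45x ≡ 14 (mod 58).
Multiplying by 45⁻¹ = 49 gives x ≡ 49·14 = 686 = 11·58 + 48 ≡ 48 (mod 58).
Check: T(48) = 45·48 + 31 = 2191 = 37·58 + 45 ≡ 45 (mod 58).

48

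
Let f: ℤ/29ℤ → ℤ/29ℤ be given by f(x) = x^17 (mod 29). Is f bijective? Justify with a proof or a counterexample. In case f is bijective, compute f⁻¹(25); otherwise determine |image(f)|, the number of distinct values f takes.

Since 29 is prime, the nonzero elements of ℤ/29ℤ form a cyclic group of order 28.
As gcd(17, 28) = 1, raising to the 17th power is a bijection on this group: if x_1^17 ≡ x_2^17 then (x_1x_2^{−1})^17 = 1, and the only element of order dividing gcd(17, 28) = 1 is 1, so x_1 = x_2.
With f(0) = 0 this makes f injective on all of ℤ/29ℤ, hence bijective (finite equal-size domain and codomain). In particular f is bijective.
Since f is bijective, we find the preimage of 25. The inverse of x ↦ x^17 on (ℤ/29ℤ)^× is x ↦ x^5, because 17·5 = 85 = 3·28 + 1 ≡ 1 (mod 28) and x^{28} = 1 for x ≠ 0 (Fermat). So f⁻¹(25) = 25^5 mod 29.
Repeated squaring mod 29: 25^1 ≡ 25, 25^2 ≡ 25² = 625 ≡ 16, 25^4 ≡ 16² = 256 ≡ 24. Since 5 = 4 + 1, 25^5 ≡ 24·25: 24·25 = 600 ≡ 20. So 25^5 ≡ 20 (mod 29).
Hence f⁻¹(25) = 20.

20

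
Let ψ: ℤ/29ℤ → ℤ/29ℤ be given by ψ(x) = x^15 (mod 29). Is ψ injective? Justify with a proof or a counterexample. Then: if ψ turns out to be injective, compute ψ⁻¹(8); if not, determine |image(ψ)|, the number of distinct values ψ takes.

Since 29 is prime, the nonzero elements of ℤ/29ℤ form a cyclic group of order 28.
As gcd(15, 28) = 1, raising to the 15th power is a bijection on this group: if x_1^15 ≡ x_2^15 then (x_1x_2^{−1})^15 = 1, and the only element of order dividing gcd(15, 28) = 1 is 1, so x_1 = x_2.
With ψ(0) = 0 this makes ψ injective on all of ℤ/29ℤ, hence bijective (finite equal-size domain and codomain). In particular ψ is injective.
Since ψ is injective, we find the preimage of 8. The inverse of x ↦ x^15 on (ℤ/29ℤ)^× is x ↦ x^15, because 15·15 = 225 = 8·28 + 1 ≡ 1 (mod 28) and x^{28} = 1 for x ≠ 0 (Fermat). So ψ⁻¹(8) = 8^15 mod 29.
Repeated squaring mod 29: 8^1 ≡ 8, 8^2 ≡ 8² = 64 ≡ 6, 8^4 ≡ 6² = 36 ≡ 7, 8^8 ≡ 7² = 49 ≡ 20. Since 15 = 8 + 4 + 2 + 1, 8^15 ≡ 20·7·6·8: 20·7 = 140 ≡ 24, then 24·6 = 144 ≡ 28, then 28·8 = 224 ≡ 21. So 8^15 ≡ 21 (mod 29).
Hence ψ⁻¹(8) = 21.

21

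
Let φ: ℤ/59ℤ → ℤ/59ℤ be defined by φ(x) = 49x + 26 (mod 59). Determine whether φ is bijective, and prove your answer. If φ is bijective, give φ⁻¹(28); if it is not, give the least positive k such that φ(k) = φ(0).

By definition, injectivity means: for all a, b in the domain, φ(a) = φ(b) implies a = b.
If φ(a) = φ(b), then 49a ≡ 49b (mod 59). Because gcd(49, 59) = 1, we may cancel 49 to get a ≡ b (mod 59).
We now compute 49⁻¹ mod 59 explicitly. Euclid's algorithm: 59 = 1·49 + 10, 49 = 4·10 + 9, 10 = 1·9 + 1; back-substituting gives 1 = 53·49 − 44·59, so 49⁻¹ ≡ 53 (mod 59).
Then y ↦ 53(y − 26) is a two-sided inverse to φ, so every y ∈ ℤ/59ℤ has a preimage.
Hence φ is bijective.
Since φ is bijective, we compute φ⁻¹(28): solve 49x + 26 ≡ 28 (mod 59), i.e. 49x ≡ 2 (mod 59).
Multiplying by 49⁻¹ = 53 gives x ≡ 53·2 = 106 = 1·59 + 47 ≡ 47 (mod 59).
Check: φ(47) = 49·47 + 26 = 2329 = 39·59 + 28 ≡ 28 (mod 59).

47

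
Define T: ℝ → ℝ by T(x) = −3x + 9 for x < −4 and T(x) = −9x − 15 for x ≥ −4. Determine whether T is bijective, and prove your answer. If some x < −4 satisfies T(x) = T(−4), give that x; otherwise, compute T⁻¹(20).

-35/9

Both pieces are strictly decreasing (slopes −3 and −9), so each is injective on its own interval.
The left piece maps (−∞, −4) onto (21, ∞); the right piece maps [−4, ∞) onto (−∞, 21].
Since 21 = 21, the images partition ℝ: T is injective and surjective, hence bijective.
Because the two images are disjoint, no x < −4 has T(x) = T(−4), so we compute T⁻¹(20): 20 lies in (−∞, 21], so solve −9x − 15 = 20: x = (20 + 15)/(−9) = −35/9.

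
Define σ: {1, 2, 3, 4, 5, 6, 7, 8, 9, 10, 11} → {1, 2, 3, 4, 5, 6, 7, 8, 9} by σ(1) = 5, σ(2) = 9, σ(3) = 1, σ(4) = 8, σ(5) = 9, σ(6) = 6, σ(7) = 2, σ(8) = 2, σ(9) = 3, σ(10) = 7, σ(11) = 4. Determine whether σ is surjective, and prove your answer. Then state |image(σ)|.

9

Every element of the codomain has a preimage: 1 = σ(3), 2 = σ(7), 3 = σ(9), 4 = σ(11), 5 = σ(1), 6 = σ(6), 7 = σ(10), 8 = σ(4), 9 = σ(2).
So σ is surjective.
The image of σ is {1, 2, 3, 4, 5, 6, 7, 8, 9}, which has 9 elements.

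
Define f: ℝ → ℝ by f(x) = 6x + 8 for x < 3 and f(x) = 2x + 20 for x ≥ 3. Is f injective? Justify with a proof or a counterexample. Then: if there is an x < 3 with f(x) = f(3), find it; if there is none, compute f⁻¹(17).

Both pieces are strictly increasing (slopes 6 and 2), so each is injective on its own interval.
The left piece maps (−∞, 3) onto (−∞, 26); the right piece maps [3, ∞) onto [26, ∞).
These images are disjoint, so no value is attained by both pieces. Thus f is injective.
Because the two images are disjoint, no x < 3 has f(x) = f(3), so we compute f⁻¹(17): 17 lies in (−∞, 26), so solve 6x + 8 = 17: x = (17 − 8)/6 = 3/2.

3/2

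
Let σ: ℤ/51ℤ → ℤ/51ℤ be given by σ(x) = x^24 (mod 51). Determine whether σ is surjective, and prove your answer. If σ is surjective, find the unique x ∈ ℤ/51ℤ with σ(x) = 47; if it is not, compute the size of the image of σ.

6

σ(1) = 1^24 = 1.
σ(2): Repeated squaring mod 51: 2^1 ≡ 2, 2^2 ≡ 2² = 4, 2^4 ≡ 4² = 16, 2^8 ≡ 16² = 256 ≡ 1, 2^16 ≡ 1² = 1. Since 24 = 16 + 8, 2^24 ≡ 1·1: 1·1 = 1. So 2^24 ≡ 1 (mod 51).
So σ(1) = σ(2) = 1 while 1 ≠ 2, hence σ is not injective.
A non-injective map from the 51-element set ℤ/51ℤ to itself takes at most 50 distinct values, so it cannot be surjective. So σ is not surjective.
Since σ is not surjective, we determine |image(σ)|. Computing x^24 mod 51 for each x (by repeated squaring, reducing mod 51 at every step), the values σ(0), σ(1), …, σ(50) are: 0, 1, 1, 33, 1, 16, 33, 16, 1, 18, 16, 16, 33, 1, 16, 18, 1, 34, 18, 1, 16, 18, 16, 16, 33, 1, 1, 33, 16, 16, 18, 16, 1, 18, 34, 1, 18, 16, 1, 33, 16, 16, 18, 1, 16, 33, 16, 1, 33, 1, 1.
The distinct values are {0, 1, 16, 18, 33, 34}; there are 6 of them.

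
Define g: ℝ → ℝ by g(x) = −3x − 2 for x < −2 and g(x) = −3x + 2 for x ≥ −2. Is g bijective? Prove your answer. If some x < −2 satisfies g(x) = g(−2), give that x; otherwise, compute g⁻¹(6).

Both pieces are strictly decreasing (slopes −3 and −3), so each is injective on its own interval.
The left piece maps (−∞, −2) onto (4, ∞); the right piece maps [−2, ∞) onto (−∞, 8].
These images overlap. In particular g(−2) = 8 (right piece), and solving −3x − 2 = 8 on the left piece gives x = −10/3 < −2.
So g(−10/3) = g(−2) with −10/3 ≠ −2, and g is not injective, hence not bijective. This x = −10/3 is the requested value below −2.

-10/3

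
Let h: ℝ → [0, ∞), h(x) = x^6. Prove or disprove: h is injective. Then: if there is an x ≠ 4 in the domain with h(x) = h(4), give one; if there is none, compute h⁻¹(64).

h(4) = 4096 = (−4)^6 = h(−4) (since 6 is even), with 4 ≠ −4. So h is not injective.
For the follow-up, such an x exists: taking x = −4 ∈ ℝ gives h(−4) = 4096 = h(4) with −4 ≠ 4.

-4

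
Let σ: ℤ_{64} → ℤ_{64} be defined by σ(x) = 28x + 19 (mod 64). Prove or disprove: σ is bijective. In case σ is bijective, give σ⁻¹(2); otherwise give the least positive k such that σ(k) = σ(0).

Recall: σ is injective if σ(a) = σ(b) implies a = b.
We have gcd(28, 64) = 4 > 1. Taking a = 0 and b = 16: σ(0) = 19 and σ(16) = 28·16 + 19 = 467 ≡ 19 (mod 64).
So σ(0) = σ(16) while 0 ≠ 16, so σ is not injective, hence not bijective.
Since σ is not bijective, we find the least positive k with σ(k) = σ(0): this means 28k ≡ 0 (mod 64), i.e. 64 ∣ 28k. Since gcd(28, 64) = 4, dividing through by 4 this holds exactly when 16 ∣ 7k, and as gcd(7, 16) = 1, exactly when 16 ∣ k.
The smallest positive such k is 16.

16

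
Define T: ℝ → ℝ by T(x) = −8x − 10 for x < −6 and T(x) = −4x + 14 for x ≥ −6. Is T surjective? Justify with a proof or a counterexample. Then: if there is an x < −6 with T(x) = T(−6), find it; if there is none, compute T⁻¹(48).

Both pieces are strictly decreasing (slopes −8 and −4), so each is injective on its own interval.
The left piece maps (−∞, −6) onto (38, ∞); the right piece maps [−6, ∞) onto (−∞, 38].
These images together cover ℝ, so T is surjective.
Because the two images are disjoint, no x < −6 has T(x) = T(−6), so we compute T⁻¹(48): 48 lies in (38, ∞), so solve −8x − 10 = 48: x = (48 + 10)/(−8) = −29/4.

-29/4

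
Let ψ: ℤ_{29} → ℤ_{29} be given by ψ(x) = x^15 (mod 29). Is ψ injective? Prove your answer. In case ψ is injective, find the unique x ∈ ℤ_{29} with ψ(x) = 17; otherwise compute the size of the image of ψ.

Since 29 is prime, the nonzero elements of ℤ_{29} form a cyclic group of order 28.
As gcd(15, 28) = 1, raising to the 15th power is a bijection on this group: if u^15 ≡ v^15 then (uv^{−1})^15 = 1, and the only element of order dividing gcd(15, 28) = 1 is 1, so u = v.
With ψ(0) = 0 this makes ψ injective on all of ℤ_{29}, hence bijective (finite equal-size domain and codomain). In particular ψ is injective.
Since ψ is injective, we find the preimage of 17. The inverse of x ↦ x^15 on (ℤ_{29})^× is x ↦ x^15, because 15·15 = 225 = 8·28 + 1 ≡ 1 (mod 28) and x^{28} = 1 for x ≠ 0 (Fermat). So ψ⁻¹(17) = 17^15 mod 29.
Repeated squaring mod 29: 17^1 ≡ 17, 17^2 ≡ 17² = 289 ≡ 28, 17^4 ≡ 28² = 784 ≡ 1, 17^8 ≡ 1² = 1. Since 15 = 8 + 4 + 2 + 1, 17^15 ≡ 1·1·28·17: 1·1 = 1, then 1·28 = 28, then 28·17 = 476 ≡ 12. So 17^15 ≡ 12 (mod 29).
Hence ψ⁻¹(17) = 12.

12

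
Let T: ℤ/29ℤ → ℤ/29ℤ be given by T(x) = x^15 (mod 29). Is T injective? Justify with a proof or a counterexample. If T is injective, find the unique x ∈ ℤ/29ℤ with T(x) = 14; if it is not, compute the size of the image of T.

Since 29 is prime, the nonzero elements of ℤ/29ℤ form a cyclic group of order 28.
As gcd(15, 28) = 1, raising to the 15th power is a bijection on this group: if a^15 ≡ b^15 then (ab^{−1})^15 = 1, and the only element of order dividing gcd(15, 28) = 1 is 1, so a = b.
With T(0) = 0 this makes T injective on all of ℤ/29ℤ, hence bijective (finite equal-size domain and codomain). In particular T is injective.
Since T is injective, we find the preimage of 14. The inverse of x ↦ x^15 on (ℤ/29ℤ)^× is x ↦ x^15, because 15·15 = 225 = 8·28 + 1 ≡ 1 (mod 28) and x^{28} = 1 for x ≠ 0 (Fermat). So T⁻¹(14) = 14^15 mod 29.
Repeated squaring mod 29: 14^1 ≡ 14, 14^2 ≡ 14² = 196 ≡ 22, 14^4 ≡ 22² = 484 ≡ 20, 14^8 ≡ 20² = 400 ≡ 23. Since 15 = 8 + 4 + 2 + 1, 14^15 ≡ 23·20·22·14: 23·20 = 460 ≡ 25, then 25·22 = 550 ≡ 28, then 28·14 = 392 ≡ 15. So 14^15 ≡ 15 (mod 29).
Hence T⁻¹(14) = 15.

15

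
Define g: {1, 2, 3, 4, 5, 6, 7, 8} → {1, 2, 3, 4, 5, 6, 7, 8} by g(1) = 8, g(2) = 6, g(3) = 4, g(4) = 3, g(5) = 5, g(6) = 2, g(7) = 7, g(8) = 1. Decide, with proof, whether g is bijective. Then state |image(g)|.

8

The values 8, 6, 4, 3, 5, 2, 7, 1 are a permutation of {1, 2, 3, 4, 5, 6, 7, 8}: each element appears exactly once.
So g is injective and surjective, hence bijective.
The image of g is {1, 2, 3, 4, 5, 6, 7, 8}, which has 8 elements.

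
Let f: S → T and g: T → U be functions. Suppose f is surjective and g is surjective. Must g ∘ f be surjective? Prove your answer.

Let c ∈ U. Since g is surjective, there is b ∈ T with g(b) = c. Since f is surjective, there is a ∈ S with f(a) = b.
Then (g ∘ f)(a) = g(b) = c. So g ∘ f is surjective.

surjective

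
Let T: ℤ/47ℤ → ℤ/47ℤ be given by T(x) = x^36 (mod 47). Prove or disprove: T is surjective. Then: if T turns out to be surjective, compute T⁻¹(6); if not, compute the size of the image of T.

24

T(23): Repeated squaring mod 47: 23^1 ≡ 23, 23^2 ≡ 23² = 529 ≡ 12, 23^4 ≡ 12² = 144 ≡ 3, 23^8 ≡ 3² = 9, 23^16 ≡ 9² = 81 ≡ 34, 23^32 ≡ 34² = 1156 ≡ 28. Since 36 = 32 + 4, 23^36 ≡ 28·3: 28·3 = 84 ≡ 37. So 23^36 ≡ 37 (mod 47).
T(24): Repeated squaring mod 47: 24^1 ≡ 24, 24^2 ≡ 24² = 576 ≡ 12, 24^4 ≡ 12² = 144 ≡ 3, 24^8 ≡ 3² = 9, 24^16 ≡ 9² = 81 ≡ 34, 24^32 ≡ 34² = 1156 ≡ 28. Since 36 = 32 + 4, 24^36 ≡ 28·3: 28·3 = 84 ≡ 37. So 24^36 ≡ 37 (mod 47).
So T(23) = T(24) = 37 while 23 ≠ 24, thus T is not injective.
A non-injective map from the 47-element set ℤ/47ℤ to itself takes at most 46 distinct values, so it cannot be surjective. Hence T is not surjective.
Since T is not surjective, we determine |image(T)|. Computing x^36 mod 47 for each x (by repeated squaring, reducing mod 47 at every step), the values T(0), T(1), …, T(46) are: 0, 1, 14, 36, 8, 4, 34, 25, 18, 27, 9, 28, 6, 24, 21, 3, 17, 42, 2, 12, 32, 7, 16, 37, 37, 16, 7, 32, 12, 2, 42, 17, 3, 21, 24, 6, 28, 9, 27, 18, 25, 34, 4, 8, 36, 14, 1.
The distinct values are {0, 1, 2, 3, 4, 6, 7, 8, 9, 12, 14, 16, 17, 18, 21, 24, 25, 27, 28, 32, 34, 36, 37, 42}; there are 24 of them.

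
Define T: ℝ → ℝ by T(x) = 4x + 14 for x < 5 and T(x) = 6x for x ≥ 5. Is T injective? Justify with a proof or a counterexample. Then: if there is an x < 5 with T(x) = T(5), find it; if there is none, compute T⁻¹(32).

Both pieces are strictly increasing (slopes 4 and 6), so each is injective on its own interval.
The left piece maps (−∞, 5) onto (−∞, 34); the right piece maps [5, ∞) onto [30, ∞).
These images overlap. In particular T(5) = 30 (right piece), and solving 4x + 14 = 30 on the left piece gives x = 4 < 5.
So T(4) = T(5) with 4 ≠ 5, and T is not injective. This x = 4 is the requested value below 5.

4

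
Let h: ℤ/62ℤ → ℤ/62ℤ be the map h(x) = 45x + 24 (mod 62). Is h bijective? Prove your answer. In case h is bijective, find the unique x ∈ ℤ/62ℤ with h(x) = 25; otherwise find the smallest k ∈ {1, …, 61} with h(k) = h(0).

Recall: injectivity means: for all x_1, x_2 in the domain, h(x_1) = h(x_2) implies x_1 = x_2.
Suppose h(x_1) = h(x_2) in ℤ/62ℤ. Then 45x_1 + 24 ≡ 45x_2 + 24 (mod 62), thus 45(x_1 − x_2) ≡ 0 (mod 62).
Since gcd(45, 62) = 1, 45 is invertible modulo 62, thus x_1 − x_2 ≡ 0 (mod 62), i.e. x_1 = x_2.
We now compute 45⁻¹ mod 62 explicitly. Euclid's algorithm: 62 = 1·45 + 17, 45 = 2·17 + 11, 17 = 1·11 + 6, 11 = 1·6 + 5, 6 = 1·5 + 1; back-substituting gives 1 = 51·45 − 37·62, so 45⁻¹ ≡ 51 (mod 62).
For any y ∈ ℤ/62ℤ, x = 51(y − 24) mod 62 satisfies h(x) = 45·51(y − 24) + 24 ≡ y (since 45·51 ≡ 1 mod 62). So every y has a preimage.
So h is bijective.
Since h is bijective, we find h⁻¹(25): we need 45x ≡ 25 − 24 ≡ 1 (mod 62). Using 45⁻¹ = 51: x ≡ 51·1 = 51, so x = 51.
Check: h(51) = 45·51 + 24 = 2319 = 37·62 + 25 ≡ 25 (mod 62).

51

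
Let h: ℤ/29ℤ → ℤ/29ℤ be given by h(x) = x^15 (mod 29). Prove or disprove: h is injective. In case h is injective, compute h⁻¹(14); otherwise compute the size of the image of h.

Since 29 is prime, the nonzero elements of ℤ/29ℤ form a cyclic group of order 28.
As gcd(15, 28) = 1, raising to the 15th power is a bijection on this group: if x_1^15 ≡ x_2^15 then (x_1x_2^{−1})^15 = 1, and the only element of order dividing gcd(15, 28) = 1 is 1, so x_1 = x_2.
With h(0) = 0 this makes h injective on all of ℤ/29ℤ, hence bijective (finite equal-size domain and codomain). In particular h is injective.
Since h is injective, we find the preimage of 14. The inverse of x ↦ x^15 on (ℤ/29ℤ)^× is x ↦ x^15, because 15·15 = 225 = 8·28 + 1 ≡ 1 (mod 28) and x^{28} = 1 for x ≠ 0 (Fermat). So h⁻¹(14) = 14^15 mod 29.
Repeated squaring mod 29: 14^1 ≡ 14, 14^2 ≡ 14² = 196 ≡ 22, 14^4 ≡ 22² = 484 ≡ 20, 14^8 ≡ 20² = 400 ≡ 23. Since 15 = 8 + 4 + 2 + 1, 14^15 ≡ 23·20·22·14: 23·20 = 460 ≡ 25, then 25·22 = 550 ≡ 28, then 28·14 = 392 ≡ 15. So 14^15 ≡ 15 (mod 29).
Hence h⁻¹(14) = 15.

15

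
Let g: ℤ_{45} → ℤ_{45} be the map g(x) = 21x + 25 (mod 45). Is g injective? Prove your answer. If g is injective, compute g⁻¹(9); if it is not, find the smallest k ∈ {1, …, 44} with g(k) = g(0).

15

Recall that g is injective if g(s) = g(t) implies s = t.
We have gcd(21, 45) = 3 > 1. Taking s = 0 and t = 15: g(0) = 25 and g(15) = 21·15 + 25 = 340 ≡ 25 (mod 45).
So g(0) = g(15) while 0 ≠ 15, so g is not injective.
Since g is not injective, we find the least positive k with g(k) = g(0): this means 21k ≡ 0 (mod 45), i.e. 45 ∣ 21k. Since gcd(21, 45) = 3, dividing through by 3 this holds exactly when 15 ∣ 7k, and as gcd(7, 15) = 1, exactly when 15 ∣ k.
The smallest positive such k is 15.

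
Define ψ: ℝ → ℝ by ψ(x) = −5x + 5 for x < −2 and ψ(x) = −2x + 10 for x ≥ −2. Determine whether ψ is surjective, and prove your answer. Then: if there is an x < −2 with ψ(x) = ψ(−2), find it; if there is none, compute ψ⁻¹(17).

-12/5

Both pieces are strictly decreasing (slopes −5 and −2), so each is injective on its own interval.
The left piece maps (−∞, −2) onto (15, ∞); the right piece maps [−2, ∞) onto (−∞, 14].
The union (15, ∞) ∪ (−∞, 14] omits the interval between 15 and 14; in particular 15 has no preimage. So ψ is not surjective.
Because the two images are disjoint, no x < −2 has ψ(x) = ψ(−2), so we compute ψ⁻¹(17): 17 lies in (15, ∞), so solve −5x + 5 = 17: x = (17 − 5)/(−5) = −12/5.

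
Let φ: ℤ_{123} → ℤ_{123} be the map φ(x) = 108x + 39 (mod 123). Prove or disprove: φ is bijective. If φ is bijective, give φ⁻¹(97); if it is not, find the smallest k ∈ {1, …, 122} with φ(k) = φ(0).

41

We have gcd(108, 123) = 3 > 1. Taking s = 0 and t = 41: φ(0) = 39 and φ(41) = 108·41 + 39 = 4467 ≡ 39 (mod 123).
So φ(0) = φ(41) while 0 ≠ 41, therefore φ is not injective, hence not bijective.
Since φ is not bijective, we find the least positive k with φ(k) = φ(0): this means 108k ≡ 0 (mod 123), i.e. 123 ∣ 108k. Since gcd(108, 123) = 3, dividing through by 3 this holds exactly when 41 ∣ 36k, and as gcd(36, 41) = 1, exactly when 41 ∣ k.
The smallest positive such k is 41.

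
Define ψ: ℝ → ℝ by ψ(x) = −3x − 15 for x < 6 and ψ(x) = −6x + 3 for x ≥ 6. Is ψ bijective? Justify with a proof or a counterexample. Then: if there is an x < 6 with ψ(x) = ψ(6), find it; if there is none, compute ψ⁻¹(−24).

3

Both pieces are strictly decreasing (slopes −3 and −6), so each is injective on its own interval.
The left piece maps (−∞, 6) onto (−33, ∞); the right piece maps [6, ∞) onto (−∞, −33].
Since −33 = −33, the images partition ℝ: ψ is injective and surjective, hence bijective.
Because the two images are disjoint, no x < 6 has ψ(x) = ψ(6), so we compute ψ⁻¹(−24): −24 lies in (−33, ∞), so solve −3x − 15 = −24: x = (−24 + 15)/(−3) = 3.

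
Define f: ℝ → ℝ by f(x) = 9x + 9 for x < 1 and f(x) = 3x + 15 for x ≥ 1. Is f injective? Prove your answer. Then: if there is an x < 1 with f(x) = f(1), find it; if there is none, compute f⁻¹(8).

-1/9

Both pieces are strictly increasing (slopes 9 and 3), so each is injective on its own interval.
The left piece maps (−∞, 1) onto (−∞, 18); the right piece maps [1, ∞) onto [18, ∞).
These images are disjoint, so no value is attained by both pieces. Thus f is injective.
Because the two images are disjoint, no x < 1 has f(x) = f(1), so we compute f⁻¹(8): 8 lies in (−∞, 18), so solve 9x + 9 = 8: x = (8 − 9)/9 = −1/9.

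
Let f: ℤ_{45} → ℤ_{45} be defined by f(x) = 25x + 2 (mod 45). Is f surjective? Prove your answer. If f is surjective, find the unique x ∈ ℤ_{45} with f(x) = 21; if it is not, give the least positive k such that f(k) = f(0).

Recall: surjectivity means every element of the codomain has a preimage under f.
Since gcd(25, 45) = 5, we have 25x ≡ 0 (mod 5) for all x, so f(x) ≡ 2 (mod 5).
But 0 ≢ 2 (mod 5), so 0 ∈ ℤ_{45} has no preimage. Hence f is not surjective.
Since f is not surjective, we find the least positive k with f(k) = f(0): this means 25k ≡ 0 (mod 45), i.e. 45 ∣ 25k. Since gcd(25, 45) = 5, dividing through by 5 this holds exactly when 9 ∣ 5k, and as gcd(5, 9) = 1, exactly when 9 ∣ k.
The smallest positive such k is 9.

9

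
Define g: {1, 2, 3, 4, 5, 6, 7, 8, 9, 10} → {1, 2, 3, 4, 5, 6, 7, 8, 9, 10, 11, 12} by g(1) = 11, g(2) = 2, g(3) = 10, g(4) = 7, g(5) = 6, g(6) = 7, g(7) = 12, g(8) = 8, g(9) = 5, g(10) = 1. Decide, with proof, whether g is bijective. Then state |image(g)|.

9

g(4) = 7 = g(6) with 4 ≠ 6, so g is not injective, hence not bijective.
The image of g is {1, 2, 5, 6, 7, 8, 10, 11, 12}, which has 9 elements.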